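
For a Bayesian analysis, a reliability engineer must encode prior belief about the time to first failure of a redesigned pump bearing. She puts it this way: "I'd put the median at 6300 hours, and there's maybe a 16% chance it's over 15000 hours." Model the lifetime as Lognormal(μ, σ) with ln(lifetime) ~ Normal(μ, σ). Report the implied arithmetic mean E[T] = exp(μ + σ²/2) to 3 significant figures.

E[T] ≈ 9220 hours

If T ~ Lognormal(μ,σ) then ln T ~ Normal(μ,σ), so the p-quantile of ln T is μ + z_p·σ.
ln(6300) = 8.748 and ln(15000) = 9.616; z_{0.5} = 0, z_{0.84} = 0.9945.
σ = (9.616 − 8.748)/(0.9945 − (0)) = 0.872.
μ = 8.748 − (0)·0.872 = 8.748.
E[T] = exp(μ + σ²/2) = exp(8.748 + 0.3805) = 9220 hours.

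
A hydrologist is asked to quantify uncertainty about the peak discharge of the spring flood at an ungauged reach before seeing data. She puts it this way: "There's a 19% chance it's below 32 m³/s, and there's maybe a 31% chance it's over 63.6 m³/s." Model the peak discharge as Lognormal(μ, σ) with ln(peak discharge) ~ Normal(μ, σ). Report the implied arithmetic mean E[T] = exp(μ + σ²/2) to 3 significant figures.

If T ~ Lognormal(μ,σ) then ln T ~ Normal(μ,σ), so the p-quantile of ln T is μ + z_p·σ.
ln(32) = 3.466 and ln(63.6) = 4.153; z_{0.19} = -0.8779, z_{0.69} = 0.4959.
σ = (4.153 − 3.466)/(0.4959 − (-0.8779)) = 0.500.
μ = 3.466 − (-0.8779)·0.500 = 3.905.
E[T] = exp(μ + σ²/2) = exp(3.905 + 0.1250) = 56.2 m³/s.

E[T] ≈ 56.2 m³/s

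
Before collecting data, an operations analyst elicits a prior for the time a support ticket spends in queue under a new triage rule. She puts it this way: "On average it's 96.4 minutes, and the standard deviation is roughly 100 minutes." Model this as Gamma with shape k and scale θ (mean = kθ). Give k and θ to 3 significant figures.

For Gamma(k, scale θ): mean = kθ, variance = kθ², so CV = 1/√k.
CV = SD/mean = 100/96.4 = 1.037, hence k = 1/CV² = 0.929.
Then θ = mean/k = 96.4/0.929 = 104.

k ≈ 0.929, θ ≈ 104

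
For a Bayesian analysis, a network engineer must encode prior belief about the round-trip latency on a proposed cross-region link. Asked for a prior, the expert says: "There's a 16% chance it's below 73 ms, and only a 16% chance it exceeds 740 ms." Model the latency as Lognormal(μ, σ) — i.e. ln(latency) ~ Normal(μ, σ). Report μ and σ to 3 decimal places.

If T ~ Lognormal(μ,σ) then ln T ~ Normal(μ,σ), so the p-quantile of ln T is μ + z_p·σ.
ln(73) = 4.29 and ln(740) = 6.607; z_{0.16} = -0.9945, z_{0.84} = 0.9945.
σ = (6.607 − 4.29)/(0.9945 − (-0.9945)) = 1.165.
μ = 4.29 − (-0.9945)·1.165 = 5.449.

μ ≈ 5.449, σ ≈ 1.165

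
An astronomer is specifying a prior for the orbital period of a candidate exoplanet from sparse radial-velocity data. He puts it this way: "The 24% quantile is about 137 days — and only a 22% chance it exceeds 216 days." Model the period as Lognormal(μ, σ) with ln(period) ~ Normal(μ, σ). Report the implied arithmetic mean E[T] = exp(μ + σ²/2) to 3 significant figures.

E[T] ≈ 179 days

If T ~ Lognormal(μ,σ) then ln T ~ Normal(μ,σ), so the p-quantile of ln T is μ + z_p·σ.
ln(137) = 4.92 and ln(216) = 5.375; z_{0.24} = -0.7063, z_{0.78} = 0.7722.
σ = (5.375 − 4.92)/(0.7722 − (-0.7063)) = 0.308.
μ = 4.92 − (-0.7063)·0.308 = 5.137.
E[T] = exp(μ + σ²/2) = exp(5.137 + 0.0474) = 179 days.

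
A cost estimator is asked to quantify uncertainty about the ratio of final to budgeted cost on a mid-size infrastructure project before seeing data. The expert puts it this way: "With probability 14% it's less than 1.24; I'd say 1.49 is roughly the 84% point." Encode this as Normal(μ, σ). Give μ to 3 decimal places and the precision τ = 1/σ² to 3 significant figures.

The p-quantile of Normal(μ,σ) is μ + z_p·σ, with z_{0.14} = -1.08 and z_{0.84} = 0.9945.
Eliminate σ: μ = (z₂·x₁ − z₁·x₂)/(z₂ − z₁) = (0.9945·1.24 − (-1.08)·1.49)/2.075 = 1.370.
Then σ = (x₂ − x₁)/(z₂ − z₁) = (1.49 − 1.24)/2.075 = 0.120.
Precision τ = 1/σ² = 1/0.1205² = 68.9.

μ = 1.370, τ = 68.9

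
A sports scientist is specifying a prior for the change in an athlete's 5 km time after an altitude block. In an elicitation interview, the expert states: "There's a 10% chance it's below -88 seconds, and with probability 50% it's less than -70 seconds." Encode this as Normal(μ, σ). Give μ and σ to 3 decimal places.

For Normal(μ,σ), the p-quantile is μ + z_p·σ. Here z_{0.1} = -1.282, z_{0.5} = 0.
So -88 = μ − 1.282σ and -70 = μ + 0σ.
Subtracting: σ = (-70 − -88)/(0 − (-1.282)) = 14.045.
Then μ = -88 − (-1.282)·14.045 = -70.000.

μ = -70.000, σ = 14.045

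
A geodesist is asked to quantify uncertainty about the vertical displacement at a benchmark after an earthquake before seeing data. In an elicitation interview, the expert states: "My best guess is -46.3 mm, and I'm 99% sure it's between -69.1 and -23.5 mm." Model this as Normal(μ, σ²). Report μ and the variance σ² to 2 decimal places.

A symmetric 99% interval runs μ ± z·σ with z = 2.576.
Half-width = 22.8, so σ = 22.8/2.576 = 8.852 and σ² = 78.35.
μ is the stated best guess, -46.30.

μ = -46.30, σ² = 78.35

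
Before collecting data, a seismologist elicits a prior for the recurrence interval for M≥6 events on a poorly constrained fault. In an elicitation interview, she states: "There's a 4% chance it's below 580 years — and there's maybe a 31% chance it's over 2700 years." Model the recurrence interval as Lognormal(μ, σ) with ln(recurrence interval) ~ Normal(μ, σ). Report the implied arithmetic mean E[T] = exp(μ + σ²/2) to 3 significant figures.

If T ~ Lognormal(μ,σ) then ln T ~ Normal(μ,σ), so the p-quantile of ln T is μ + z_p·σ.
ln(580) = 6.363 and ln(2700) = 7.901; z_{0.04} = -1.751, z_{0.69} = 0.4959.
σ = (7.901 − 6.363)/(0.4959 − (-1.751)) = 0.685.
μ = 6.363 − (-1.751)·0.685 = 7.562.
E[T] = exp(μ + σ²/2) = exp(7.562 + 0.2343) = 2430 years.

E[T] ≈ 2430 years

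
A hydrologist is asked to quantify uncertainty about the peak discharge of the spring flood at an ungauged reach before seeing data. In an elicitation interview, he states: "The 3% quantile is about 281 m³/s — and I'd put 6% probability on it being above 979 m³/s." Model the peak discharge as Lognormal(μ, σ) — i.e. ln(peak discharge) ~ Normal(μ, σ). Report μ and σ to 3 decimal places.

If T ~ Lognormal(μ,σ) then ln T ~ Normal(μ,σ), so the p-quantile of ln T is μ + z_p·σ.
ln(281) = 5.638 and ln(979) = 6.887; z_{0.03} = -1.881, z_{0.94} = 1.555.
σ = (6.887 − 5.638)/(1.555 − (-1.881)) = 0.363.
μ = 5.638 − (-1.881)·0.363 = 6.322.

μ ≈ 6.322, σ ≈ 0.363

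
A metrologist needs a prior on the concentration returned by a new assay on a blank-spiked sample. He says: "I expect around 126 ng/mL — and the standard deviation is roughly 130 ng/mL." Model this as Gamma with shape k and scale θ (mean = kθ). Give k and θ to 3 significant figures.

For Gamma(k, scale θ): mean = kθ, variance = kθ², so CV = 1/√k.
CV = SD/mean = 130/126 = 1.032, hence k = 1/CV² = 0.939.
Then θ = mean/k = 126/0.939 = 134.

k ≈ 0.939, θ ≈ 134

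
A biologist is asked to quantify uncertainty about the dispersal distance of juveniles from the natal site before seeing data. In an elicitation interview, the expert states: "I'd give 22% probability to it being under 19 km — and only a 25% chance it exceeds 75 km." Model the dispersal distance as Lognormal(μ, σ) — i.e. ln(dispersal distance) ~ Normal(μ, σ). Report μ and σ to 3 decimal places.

μ ≈ 3.677, σ ≈ 0.949

If T ~ Lognormal(μ,σ) then ln T ~ Normal(μ,σ), so the p-quantile of ln T is μ + z_p·σ.
ln(19) = 2.944 and ln(75) = 4.317; z_{0.22} = -0.7722, z_{0.75} = 0.6745.
σ = (4.317 − 2.944)/(0.6745 − (-0.7722)) = 0.949.
μ = 2.944 − (-0.7722)·0.949 = 3.677.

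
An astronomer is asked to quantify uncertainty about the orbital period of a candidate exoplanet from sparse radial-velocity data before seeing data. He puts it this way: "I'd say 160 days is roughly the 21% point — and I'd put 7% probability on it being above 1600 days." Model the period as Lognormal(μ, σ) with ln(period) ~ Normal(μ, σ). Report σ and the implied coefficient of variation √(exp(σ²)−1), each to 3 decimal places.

If T ~ Lognormal(μ,σ) then ln T ~ Normal(μ,σ), so the p-quantile of ln T is μ + z_p·σ.
ln(160) = 5.075 and ln(1600) = 7.378; z_{0.21} = -0.8064, z_{0.93} = 1.476.
σ = (7.378 − 5.075)/(1.476 − (-0.8064)) = 1.009.
μ = 5.075 − (-0.8064)·1.009 = 5.889.
CV = √(exp(σ²)−1) = √(exp(1.0179)−1) = 1.329.

σ ≈ 1.009, CV ≈ 1.329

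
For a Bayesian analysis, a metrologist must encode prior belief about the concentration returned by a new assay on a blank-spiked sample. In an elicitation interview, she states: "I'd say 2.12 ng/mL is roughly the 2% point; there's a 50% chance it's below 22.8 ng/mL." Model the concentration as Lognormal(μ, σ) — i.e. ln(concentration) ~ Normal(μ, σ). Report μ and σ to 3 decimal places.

μ ≈ 3.127, σ ≈ 1.157

If T ~ Lognormal(μ,σ) then ln T ~ Normal(μ,σ), so the p-quantile of ln T is μ + z_p·σ.
ln(2.12) = 0.7514 and ln(22.8) = 3.127; z_{0.02} = -2.054, z_{0.5} = 0.
σ = (3.127 − 0.7514)/(0 − (-2.054)) = 1.157.
μ = 0.7514 − (-2.054)·1.157 = 3.127.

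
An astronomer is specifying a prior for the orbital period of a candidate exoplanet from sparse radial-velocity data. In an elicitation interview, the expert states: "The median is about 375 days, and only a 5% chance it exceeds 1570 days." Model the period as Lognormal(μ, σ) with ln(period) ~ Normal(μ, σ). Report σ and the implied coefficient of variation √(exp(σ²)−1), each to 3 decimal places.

If T ~ Lognormal(μ,σ) then ln T ~ Normal(μ,σ), so the p-quantile of ln T is μ + z_p·σ.
ln(375) = 5.927 and ln(1570) = 7.359; z_{0.5} = 0, z_{0.95} = 1.645.
σ = (7.359 − 5.927)/(1.645 − (0)) = 0.871.
μ = 5.927 − (0)·0.871 = 5.927.
CV = √(exp(σ²)−1) = √(exp(0.7578)−1) = 1.065.

σ ≈ 0.871, CV ≈ 1.065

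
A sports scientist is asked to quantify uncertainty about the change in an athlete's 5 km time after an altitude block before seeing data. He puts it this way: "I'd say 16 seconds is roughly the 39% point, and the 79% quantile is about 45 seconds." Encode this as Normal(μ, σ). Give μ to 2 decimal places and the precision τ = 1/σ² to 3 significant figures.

For Normal(μ,σ), the p-quantile is μ + z_p·σ. Here z_{0.39} = -0.2793, z_{0.79} = 0.8064.
So 16 = μ − 0.2793σ and 45 = μ + 0.8064σ.
Subtracting: σ = (45 − 16)/(0.8064 − (-0.2793)) = 26.71.
Then μ = 16 − (-0.2793)·26.71 = 23.46.
Precision τ = 1/σ² = 1/26.71² = 0.0014.

μ = 23.46, τ = 0.0014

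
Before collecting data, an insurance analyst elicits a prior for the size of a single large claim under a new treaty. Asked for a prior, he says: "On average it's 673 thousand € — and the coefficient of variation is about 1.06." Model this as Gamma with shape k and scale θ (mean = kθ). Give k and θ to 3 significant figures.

k ≈ 0.89, θ ≈ 756

For Gamma(k, scale θ): mean = kθ, variance = kθ², so CV = 1/√k.
CV = 1.06, hence k = 1/CV² = 0.89.
Then θ = mean/k = 673/0.89 = 756.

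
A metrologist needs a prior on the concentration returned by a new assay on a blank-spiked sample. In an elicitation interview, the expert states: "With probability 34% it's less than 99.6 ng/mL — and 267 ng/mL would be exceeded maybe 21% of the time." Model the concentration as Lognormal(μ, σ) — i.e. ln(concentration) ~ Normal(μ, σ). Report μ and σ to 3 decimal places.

If T ~ Lognormal(μ,σ) then ln T ~ Normal(μ,σ), so the p-quantile of ln T is μ + z_p·σ.
ln(99.6) = 4.601 and ln(267) = 5.587; z_{0.34} = -0.4125, z_{0.79} = 0.8064.
σ = (5.587 − 4.601)/(0.8064 − (-0.4125)) = 0.809.
μ = 4.601 − (-0.4125)·0.809 = 4.935.

μ ≈ 4.935, σ ≈ 0.809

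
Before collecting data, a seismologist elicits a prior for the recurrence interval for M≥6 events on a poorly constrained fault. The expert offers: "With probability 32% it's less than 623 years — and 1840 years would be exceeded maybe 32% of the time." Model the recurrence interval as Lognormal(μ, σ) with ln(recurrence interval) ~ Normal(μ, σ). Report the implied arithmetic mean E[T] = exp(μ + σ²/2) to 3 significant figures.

If T ~ Lognormal(μ,σ) then ln T ~ Normal(μ,σ), so the p-quantile of ln T is μ + z_p·σ.
ln(623) = 6.435 and ln(1840) = 7.518; z_{0.32} = -0.4677, z_{0.68} = 0.4677.
σ = (7.518 − 6.435)/(0.4677 − (-0.4677)) = 1.158.
μ = 6.435 − (-0.4677)·1.158 = 6.976.
E[T] = exp(μ + σ²/2) = exp(6.976 + 0.6702) = 2090 years.

E[T] ≈ 2090 years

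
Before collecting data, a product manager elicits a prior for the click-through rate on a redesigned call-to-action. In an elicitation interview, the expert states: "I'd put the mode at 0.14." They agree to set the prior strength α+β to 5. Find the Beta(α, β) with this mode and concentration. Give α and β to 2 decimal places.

For α,β > 1 the Beta mode is (α−1)/(α+β−2). With α+β = 5, the mode is (α−1)/3.
Set (α−1)/3 = 0.14 → α = 1 + 0.14·3 = 1.42.
β = 5 − α = 3.58.

α = 1.42, β = 3.58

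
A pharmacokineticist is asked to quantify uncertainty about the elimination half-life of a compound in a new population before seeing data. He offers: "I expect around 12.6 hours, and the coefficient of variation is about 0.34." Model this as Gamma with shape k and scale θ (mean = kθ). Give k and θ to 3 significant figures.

k ≈ 8.65, θ ≈ 1.46

For Gamma(k, scale θ): mean = kθ, variance = kθ², so CV = 1/√k.
CV = 0.34, hence k = 1/CV² = 8.65.
Then θ = mean/k = 12.6/8.65 = 1.46.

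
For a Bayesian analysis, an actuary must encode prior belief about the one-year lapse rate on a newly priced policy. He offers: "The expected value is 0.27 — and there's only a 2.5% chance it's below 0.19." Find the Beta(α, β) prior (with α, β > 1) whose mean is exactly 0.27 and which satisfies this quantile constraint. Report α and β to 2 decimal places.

α ≈ 28.44, β ≈ 76.90

With mean 0.27 fixed, write α = 0.27s, β = 0.73s where s = α+β.
Need P(θ < 0.19) = 0.025 under Beta(0.27s, 0.73s). Normal approximation: (q−m)/√(m(1−m)/s) ≈ z_{0.025} = -1.96, so s ≈ 0.27·0.73·(-1.96)²/(0.19−0.27)² = 118.3.
At s = 118.3: P(θ<0.19) ≈ 0.019. Adjusting to match 0.025 gives s ≈ 105.34.
So α = 0.27·105.34 ≈ 28.44, β = 0.73·105.34 ≈ 76.90.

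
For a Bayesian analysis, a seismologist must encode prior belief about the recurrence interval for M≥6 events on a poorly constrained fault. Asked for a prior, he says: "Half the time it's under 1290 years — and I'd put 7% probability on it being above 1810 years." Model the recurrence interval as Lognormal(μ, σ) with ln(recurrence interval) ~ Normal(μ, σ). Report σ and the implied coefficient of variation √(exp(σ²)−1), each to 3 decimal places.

If T ~ Lognormal(μ,σ) then ln T ~ Normal(μ,σ), so the p-quantile of ln T is μ + z_p·σ.
ln(1290) = 7.162 and ln(1810) = 7.501; z_{0.5} = 0, z_{0.93} = 1.476.
σ = (7.501 − 7.162)/(1.476 − (0)) = 0.229.
μ = 7.162 − (0)·0.229 = 7.162.
CV = √(exp(σ²)−1) = √(exp(0.0527)−1) = 0.233.

σ ≈ 0.229, CV ≈ 0.233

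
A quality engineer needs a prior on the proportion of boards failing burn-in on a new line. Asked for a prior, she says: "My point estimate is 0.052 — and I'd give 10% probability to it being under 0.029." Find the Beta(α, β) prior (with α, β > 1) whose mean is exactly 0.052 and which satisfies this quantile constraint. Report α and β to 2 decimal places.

With mean 0.052 fixed, write α = 0.052s, β = 0.948s where s = α+β.
Need P(θ < 0.029) = 0.1 under Beta(0.052s, 0.948s). Normal approximation: (q−m)/√(m(1−m)/s) ≈ z_{0.1} = -1.28, so s ≈ 0.052·0.948·(-1.28)²/(0.029−0.052)² = 153.0.
At s = 153.0: P(θ<0.029) ≈ 0.079. Adjusting to match 0.1 gives s ≈ 129.64.
So α = 0.052·129.64 ≈ 6.74, β = 0.948·129.64 ≈ 122.90.

α ≈ 6.74, β ≈ 122.90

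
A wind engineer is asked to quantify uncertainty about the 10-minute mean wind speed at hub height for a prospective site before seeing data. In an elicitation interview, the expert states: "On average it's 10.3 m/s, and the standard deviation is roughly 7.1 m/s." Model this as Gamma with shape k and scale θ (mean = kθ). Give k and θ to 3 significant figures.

k ≈ 2.1, θ ≈ 4.89

For Gamma(k, scale θ): mean = kθ, variance = kθ², so CV = 1/√k.
CV = SD/mean = 7.1/10.3 = 0.6893, hence k = 1/CV² = 2.1.
Then θ = mean/k = 10.3/2.1 = 4.89.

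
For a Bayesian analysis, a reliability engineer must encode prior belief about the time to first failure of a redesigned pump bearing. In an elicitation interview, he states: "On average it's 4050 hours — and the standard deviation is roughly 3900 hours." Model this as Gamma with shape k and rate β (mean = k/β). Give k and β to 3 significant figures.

k ≈ 1.08, β ≈ 0.000266

For Gamma(k, rate β): mean = k/β, variance = k/β², so CV = 1/√k.
CV = SD/mean = 3900/4050 = 0.963, hence k = 1/CV² = 1.08.
Then β = k/mean = 1.08/4050 = 0.000266.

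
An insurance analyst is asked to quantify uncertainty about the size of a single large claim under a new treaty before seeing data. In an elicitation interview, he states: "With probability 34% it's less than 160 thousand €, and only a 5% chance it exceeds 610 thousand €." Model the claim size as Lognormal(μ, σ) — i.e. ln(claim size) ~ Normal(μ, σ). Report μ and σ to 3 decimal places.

If T ~ Lognormal(μ,σ) then ln T ~ Normal(μ,σ), so the p-quantile of ln T is μ + z_p·σ.
ln(160) = 5.075 and ln(610) = 6.413; z_{0.34} = -0.4125, z_{0.95} = 1.645.
σ = (6.413 − 5.075)/(1.645 − (-0.4125)) = 0.651.
μ = 5.075 − (-0.4125)·0.651 = 5.343.

μ ≈ 5.343, σ ≈ 0.651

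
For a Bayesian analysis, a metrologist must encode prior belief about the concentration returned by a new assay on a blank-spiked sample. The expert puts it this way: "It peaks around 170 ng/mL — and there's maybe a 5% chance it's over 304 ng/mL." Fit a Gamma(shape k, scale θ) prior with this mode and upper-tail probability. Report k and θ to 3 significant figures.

k ≈ 9.25, θ ≈ 20.6

Gamma(k,θ) with k>1 has mode (k−1)θ, so θ = 170/(k−1).
Need P(X < 304) = 0.95 with θ tied to k this way. Start at k = 2, θ = 170: P(X<304) ≈ 0.534.
Too low — raise k to concentrate. Iterating converges to k ≈ 9.25.
Then θ = 170/(9.25−1) ≈ 20.6.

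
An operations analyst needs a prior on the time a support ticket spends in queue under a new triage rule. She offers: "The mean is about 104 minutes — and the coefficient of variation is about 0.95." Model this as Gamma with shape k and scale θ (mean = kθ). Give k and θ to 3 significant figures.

For Gamma(k, scale θ): mean = kθ, variance = kθ², so CV = 1/√k.
CV = 0.95, hence k = 1/CV² = 1.11.
Then θ = mean/k = 104/1.11 = 93.9.

k ≈ 1.11, θ ≈ 93.9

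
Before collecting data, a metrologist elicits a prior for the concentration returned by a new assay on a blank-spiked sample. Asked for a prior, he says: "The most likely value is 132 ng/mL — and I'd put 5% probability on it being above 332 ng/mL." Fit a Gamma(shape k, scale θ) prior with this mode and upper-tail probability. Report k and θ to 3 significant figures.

Gamma(k,θ) with k>1 has mode (k−1)θ, so θ = 132/(k−1).
Need P(X < 332) = 0.95 with θ tied to k this way. Start at k = 2, θ = 132: P(X<332) ≈ 0.716.
Too low — raise k to concentrate. Iterating converges to k ≈ 4.19.
Then θ = 132/(4.19−1) ≈ 41.4.

k ≈ 4.19, θ ≈ 41.4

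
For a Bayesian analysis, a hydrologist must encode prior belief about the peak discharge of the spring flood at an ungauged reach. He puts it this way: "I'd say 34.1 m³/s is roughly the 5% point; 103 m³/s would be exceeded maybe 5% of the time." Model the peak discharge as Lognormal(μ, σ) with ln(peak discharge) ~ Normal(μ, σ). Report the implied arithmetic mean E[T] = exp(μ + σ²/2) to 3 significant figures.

If T ~ Lognormal(μ,σ) then ln T ~ Normal(μ,σ), so the p-quantile of ln T is μ + z_p·σ.
ln(34.1) = 3.529 and ln(103) = 4.635; z_{0.05} = -1.645, z_{0.95} = 1.645.
σ = (4.635 − 3.529)/(1.645 − (-1.645)) = 0.336.
μ = 3.529 − (-1.645)·0.336 = 4.082.
E[T] = exp(μ + σ²/2) = exp(4.082 + 0.0565) = 62.7 m³/s.

E[T] ≈ 62.7 m³/s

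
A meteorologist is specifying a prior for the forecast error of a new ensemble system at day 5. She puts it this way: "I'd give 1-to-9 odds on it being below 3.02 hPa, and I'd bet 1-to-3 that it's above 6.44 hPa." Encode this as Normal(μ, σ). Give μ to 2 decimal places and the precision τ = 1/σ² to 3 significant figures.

μ = 5.26, τ = 0.327

The p-quantile of Normal(μ,σ) is μ + z_p·σ, with z_{0.1} = -1.282 and z_{0.75} = 0.6745.
Eliminate σ: μ = (z₂·x₁ − z₁·x₂)/(z₂ − z₁) = (0.6745·3.02 − (-1.282)·6.44)/1.956 = 5.26.
Then σ = (x₂ − x₁)/(z₂ − z₁) = (6.44 − 3.02)/1.956 = 1.75.
Precision τ = 1/σ² = 1/1.748² = 0.327.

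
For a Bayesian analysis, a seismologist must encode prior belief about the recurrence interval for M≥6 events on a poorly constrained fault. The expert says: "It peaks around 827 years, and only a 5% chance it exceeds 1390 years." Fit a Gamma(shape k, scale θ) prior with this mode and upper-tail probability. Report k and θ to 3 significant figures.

k ≈ 11.4, θ ≈ 79.8

Gamma(k,θ) with k>1 has mode (k−1)θ, so θ = 827/(k−1).
Need P(X < 1390) = 0.95 with θ tied to k this way. Start at k = 2, θ = 827: P(X<1390) ≈ 0.501.
Too low — raise k to concentrate. Iterating converges to k ≈ 11.4.
Then θ = 827/(11.4−1) ≈ 79.8.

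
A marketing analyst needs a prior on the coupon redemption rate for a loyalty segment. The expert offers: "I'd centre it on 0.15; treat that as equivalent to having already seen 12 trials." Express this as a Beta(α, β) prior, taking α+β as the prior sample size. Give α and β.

Under the effective-sample-size interpretation, Beta(α, β) has prior mean α/(α+β) and prior sample size α+β.
So α+β = 12 and α/(α+β) = 0.15, giving α = 0.15·12 = 1.8 and β = 12 − 1.8 = 10.2.

α = 1.8, β = 10.2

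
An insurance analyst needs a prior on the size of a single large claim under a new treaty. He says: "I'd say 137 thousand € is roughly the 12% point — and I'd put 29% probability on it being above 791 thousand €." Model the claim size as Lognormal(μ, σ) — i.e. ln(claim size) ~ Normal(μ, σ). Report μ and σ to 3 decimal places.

μ ≈ 6.112, σ ≈ 1.014

If T ~ Lognormal(μ,σ) then ln T ~ Normal(μ,σ), so the p-quantile of ln T is μ + z_p·σ.
ln(137) = 4.92 and ln(791) = 6.673; z_{0.12} = -1.175, z_{0.71} = 0.5534.
σ = (6.673 − 4.92)/(0.5534 − (-1.175)) = 1.014.
μ = 4.92 − (-1.175)·1.014 = 6.112.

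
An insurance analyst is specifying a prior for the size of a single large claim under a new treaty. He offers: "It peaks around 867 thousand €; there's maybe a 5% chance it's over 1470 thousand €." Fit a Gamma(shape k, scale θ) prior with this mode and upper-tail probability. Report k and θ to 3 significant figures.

k ≈ 11, θ ≈ 86.6

Gamma(k,θ) with k>1 has mode (k−1)θ, so θ = 867/(k−1).
Need P(X < 1470) = 0.95 with θ tied to k this way. Start at k = 2, θ = 867: P(X<1470) ≈ 0.505.
Too low — raise k to concentrate. Iterating converges to k ≈ 11.
Then θ = 867/(11−1) ≈ 86.6.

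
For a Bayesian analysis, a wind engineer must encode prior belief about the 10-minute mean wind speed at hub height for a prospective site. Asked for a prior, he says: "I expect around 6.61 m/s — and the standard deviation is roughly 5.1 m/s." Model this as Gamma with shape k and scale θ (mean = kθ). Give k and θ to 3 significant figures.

For Gamma(k, scale θ): mean = kθ, variance = kθ², so CV = 1/√k.
CV = SD/mean = 5.1/6.61 = 0.7716, hence k = 1/CV² = 1.68.
Then θ = mean/k = 6.61/1.68 = 3.93.

k ≈ 1.68, θ ≈ 3.93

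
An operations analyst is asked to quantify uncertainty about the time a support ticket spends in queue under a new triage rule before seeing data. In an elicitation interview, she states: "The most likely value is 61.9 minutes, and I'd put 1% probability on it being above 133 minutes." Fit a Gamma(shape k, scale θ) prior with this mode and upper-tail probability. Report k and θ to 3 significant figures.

k ≈ 9.28, θ ≈ 7.48

Gamma(k,θ) with k>1 has mode (k−1)θ, so θ = 61.9/(k−1).
Need P(X < 133) = 0.99 with θ tied to k this way. Start at k = 2, θ = 61.9: P(X<133) ≈ 0.633.
Too low — raise k to concentrate. Iterating converges to k ≈ 9.28.
Then θ = 61.9/(9.28−1) ≈ 7.48.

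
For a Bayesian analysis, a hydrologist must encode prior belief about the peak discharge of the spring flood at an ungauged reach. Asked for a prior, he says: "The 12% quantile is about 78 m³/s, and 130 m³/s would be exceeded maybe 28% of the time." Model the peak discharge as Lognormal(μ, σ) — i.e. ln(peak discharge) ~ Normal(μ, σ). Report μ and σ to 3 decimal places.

If T ~ Lognormal(μ,σ) then ln T ~ Normal(μ,σ), so the p-quantile of ln T is μ + z_p·σ.
ln(78) = 4.357 and ln(130) = 4.868; z_{0.12} = -1.175, z_{0.72} = 0.5828.
σ = (4.868 − 4.357)/(0.5828 − (-1.175)) = 0.291.
μ = 4.357 − (-1.175)·0.291 = 4.698.

μ ≈ 4.698, σ ≈ 0.291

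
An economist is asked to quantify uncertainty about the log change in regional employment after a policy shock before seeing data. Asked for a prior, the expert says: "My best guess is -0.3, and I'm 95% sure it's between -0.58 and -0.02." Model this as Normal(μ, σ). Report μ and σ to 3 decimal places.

μ = -0.300, σ = 0.143

A symmetric 95% interval runs μ ± z·σ with z = 1.96.
Half-width = 0.28, so σ = 0.28/1.96 = 0.143.
μ is the stated best guess, -0.300.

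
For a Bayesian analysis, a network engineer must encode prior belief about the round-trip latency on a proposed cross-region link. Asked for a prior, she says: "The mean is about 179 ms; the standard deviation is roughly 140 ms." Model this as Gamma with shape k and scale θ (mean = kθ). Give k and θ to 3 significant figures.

For Gamma(k, scale θ): mean = kθ, variance = kθ², so CV = 1/√k.
CV = SD/mean = 140/179 = 0.7821, hence k = 1/CV² = 1.63.
Then θ = mean/k = 179/1.63 = 109.

k ≈ 1.63, θ ≈ 109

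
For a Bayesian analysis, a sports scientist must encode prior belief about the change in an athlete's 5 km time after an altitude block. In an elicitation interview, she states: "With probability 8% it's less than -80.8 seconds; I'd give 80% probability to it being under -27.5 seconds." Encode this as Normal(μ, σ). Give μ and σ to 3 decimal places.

The p-quantile of Normal(μ,σ) is μ + z_p·σ, with z_{0.08} = -1.405 and z_{0.8} = 0.8416.
Eliminate σ: μ = (z₂·x₁ − z₁·x₂)/(z₂ − z₁) = (0.8416·-80.8 − (-1.405)·-27.5)/2.247 = -47.466.
Then σ = (x₂ − x₁)/(z₂ − z₁) = (-27.5 − -80.8)/2.247 = 23.724.

μ = -47.466, σ = 23.724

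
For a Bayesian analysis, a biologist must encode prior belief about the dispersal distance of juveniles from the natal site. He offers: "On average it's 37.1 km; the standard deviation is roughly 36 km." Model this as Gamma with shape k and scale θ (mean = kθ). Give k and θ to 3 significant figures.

For Gamma(k, scale θ): mean = kθ, variance = kθ², so CV = 1/√k.
CV = SD/mean = 36/37.1 = 0.9704, hence k = 1/CV² = 1.06.
Then θ = mean/k = 37.1/1.06 = 34.9.

k ≈ 1.06, θ ≈ 34.9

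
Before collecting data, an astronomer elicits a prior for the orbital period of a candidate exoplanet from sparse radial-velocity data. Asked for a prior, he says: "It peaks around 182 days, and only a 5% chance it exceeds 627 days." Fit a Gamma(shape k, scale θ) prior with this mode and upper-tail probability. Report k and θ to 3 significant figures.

k ≈ 2.69, θ ≈ 108

Gamma(k,θ) with k>1 has mode (k−1)θ, so θ = 182/(k−1).
Need P(X < 627) = 0.95 with θ tied to k this way. Start at k = 2, θ = 182: P(X<627) ≈ 0.858.
Too low — raise k to concentrate. Iterating converges to k ≈ 2.69.
Then θ = 182/(2.69−1) ≈ 108.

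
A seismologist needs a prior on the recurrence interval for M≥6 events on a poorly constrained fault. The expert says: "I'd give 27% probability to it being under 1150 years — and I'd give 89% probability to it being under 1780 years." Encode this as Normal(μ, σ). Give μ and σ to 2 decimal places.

The p-quantile of Normal(μ,σ) is μ + z_p·σ, with z_{0.27} = -0.6128 and z_{0.89} = 1.227.
Eliminate σ: μ = (z₂·x₁ − z₁·x₂)/(z₂ − z₁) = (1.227·1150 − (-0.6128)·1780)/1.839 = 1359.90.
Then σ = (x₂ − x₁)/(z₂ − z₁) = (1780 − 1150)/1.839 = 342.51.

μ = 1359.90, σ = 342.51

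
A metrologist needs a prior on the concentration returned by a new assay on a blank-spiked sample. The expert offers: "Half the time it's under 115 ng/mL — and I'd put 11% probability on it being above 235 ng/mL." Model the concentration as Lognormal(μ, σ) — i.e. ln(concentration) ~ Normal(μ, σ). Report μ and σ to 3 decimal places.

μ ≈ 4.745, σ ≈ 0.583

If T ~ Lognormal(μ,σ) then ln T ~ Normal(μ,σ), so the p-quantile of ln T is μ + z_p·σ.
ln(115) = 4.745 and ln(235) = 5.46; z_{0.5} = 0, z_{0.89} = 1.227.
σ = (5.46 − 4.745)/(1.227 − (0)) = 0.583.
μ = 4.745 − (0)·0.583 = 4.745.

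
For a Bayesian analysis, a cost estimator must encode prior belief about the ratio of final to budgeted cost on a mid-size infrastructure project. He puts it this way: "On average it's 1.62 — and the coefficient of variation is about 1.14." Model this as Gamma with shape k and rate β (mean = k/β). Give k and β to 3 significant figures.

k ≈ 0.769, β ≈ 0.475

For Gamma(k, rate β): mean = k/β, variance = k/β², so CV = 1/√k.
CV = 1.14, hence k = 1/CV² = 0.769.
Then β = k/mean = 0.769/1.62 = 0.475.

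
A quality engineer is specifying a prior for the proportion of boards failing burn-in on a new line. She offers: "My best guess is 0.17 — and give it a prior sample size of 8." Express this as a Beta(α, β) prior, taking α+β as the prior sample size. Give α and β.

α = 1.36, β = 6.64

Under the effective-sample-size interpretation, Beta(α, β) has prior mean α/(α+β) and prior sample size α+β.
So α+β = 8 and α/(α+β) = 0.17, giving α = 0.17·8 = 1.36 and β = 8 − 1.36 = 6.64.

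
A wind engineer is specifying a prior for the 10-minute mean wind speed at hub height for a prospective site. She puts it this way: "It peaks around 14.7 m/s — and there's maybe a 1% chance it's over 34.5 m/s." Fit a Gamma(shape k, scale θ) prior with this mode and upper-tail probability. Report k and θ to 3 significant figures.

k ≈ 7.54, θ ≈ 2.25

Gamma(k,θ) with k>1 has mode (k−1)θ, so θ = 14.7/(k−1).
Need P(X < 34.5) = 0.99 with θ tied to k this way. Start at k = 2, θ = 14.7: P(X<34.5) ≈ 0.680.
Too low — raise k to concentrate. Iterating converges to k ≈ 7.54.
Then θ = 14.7/(7.54−1) ≈ 2.25.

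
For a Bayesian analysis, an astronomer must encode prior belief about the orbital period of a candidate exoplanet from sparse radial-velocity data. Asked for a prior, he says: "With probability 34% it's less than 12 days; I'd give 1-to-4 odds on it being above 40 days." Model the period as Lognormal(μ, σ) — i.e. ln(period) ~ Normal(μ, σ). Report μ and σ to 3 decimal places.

If T ~ Lognormal(μ,σ) then ln T ~ Normal(μ,σ), so the p-quantile of ln T is μ + z_p·σ.
ln(12) = 2.485 and ln(40) = 3.689; z_{0.34} = -0.4125, z_{0.8} = 0.8416.
σ = (3.689 − 2.485)/(0.8416 − (-0.4125)) = 0.960.
μ = 2.485 − (-0.4125)·0.960 = 2.881.

μ ≈ 2.881, σ ≈ 0.960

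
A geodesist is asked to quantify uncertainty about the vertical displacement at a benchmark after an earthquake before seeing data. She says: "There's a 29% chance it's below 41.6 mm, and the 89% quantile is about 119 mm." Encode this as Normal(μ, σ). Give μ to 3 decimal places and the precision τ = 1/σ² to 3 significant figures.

For Normal(μ,σ), the p-quantile is μ + z_p·σ. Here z_{0.29} = -0.5534, z_{0.89} = 1.227.
So 41.6 = μ − 0.5534σ and 119 = μ + 1.227σ.
Subtracting: σ = (119 − 41.6)/(1.227 − (-0.5534)) = 43.485.
Then μ = 41.6 − (-0.5534)·43.485 = 65.664.
Precision τ = 1/σ² = 1/43.49² = 0.000529.

μ = 65.664, τ = 0.000529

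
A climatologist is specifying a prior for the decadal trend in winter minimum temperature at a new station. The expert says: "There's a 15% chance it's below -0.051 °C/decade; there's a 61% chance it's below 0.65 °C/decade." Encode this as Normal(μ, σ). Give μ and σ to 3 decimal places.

μ = 0.501, σ = 0.533

For Normal(μ,σ), the p-quantile is μ + z_p·σ. Here z_{0.15} = -1.036, z_{0.61} = 0.2793.
So -0.051 = μ − 1.036σ and 0.65 = μ + 0.2793σ.
Subtracting: σ = (0.65 − -0.051)/(0.2793 − (-1.036)) = 0.533.
Then μ = -0.051 − (-1.036)·0.533 = 0.501.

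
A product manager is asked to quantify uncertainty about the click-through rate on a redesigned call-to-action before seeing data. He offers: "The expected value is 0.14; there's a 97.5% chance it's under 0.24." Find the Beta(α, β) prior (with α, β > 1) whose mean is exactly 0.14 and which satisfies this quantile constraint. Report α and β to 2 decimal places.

α ≈ 8.02, β ≈ 49.29

With mean 0.14 fixed, write α = 0.14s, β = 0.86s where s = α+β.
Need P(θ < 0.24) = 0.975 under Beta(0.14s, 0.86s). Normal approximation: (q−m)/√(m(1−m)/s) ≈ z_{0.975} = 1.96, so s ≈ 0.14·0.86·(1.96)²/(0.24−0.14)² = 46.3.
At s = 46.3: P(θ<0.24) ≈ 0.962. Adjusting to match 0.975 gives s ≈ 57.31.
So α = 0.14·57.31 ≈ 8.02, β = 0.86·57.31 ≈ 49.29.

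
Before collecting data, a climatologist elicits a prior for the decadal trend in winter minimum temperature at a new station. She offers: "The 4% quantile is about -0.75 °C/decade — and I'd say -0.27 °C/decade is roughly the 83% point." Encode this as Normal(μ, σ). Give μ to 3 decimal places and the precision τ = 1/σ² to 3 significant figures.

μ = -0.439, τ = 31.8

For Normal(μ,σ), the p-quantile is μ + z_p·σ. Here z_{0.04} = -1.751, z_{0.83} = 0.9542.
So -0.75 = μ − 1.751σ and -0.27 = μ + 0.9542σ.
Subtracting: σ = (-0.27 − -0.75)/(0.9542 − (-1.751)) = 0.177.
Then μ = -0.75 − (-1.751)·0.177 = -0.439.
Precision τ = 1/σ² = 1/0.1775² = 31.8.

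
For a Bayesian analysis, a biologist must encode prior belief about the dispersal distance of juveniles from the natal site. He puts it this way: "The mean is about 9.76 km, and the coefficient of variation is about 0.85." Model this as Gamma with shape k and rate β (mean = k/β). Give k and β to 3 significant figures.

For Gamma(k, rate β): mean = k/β, variance = k/β², so CV = 1/√k.
CV = 0.85, hence k = 1/CV² = 1.38.
Then β = k/mean = 1.38/9.76 = 0.142.

k ≈ 1.38, β ≈ 0.142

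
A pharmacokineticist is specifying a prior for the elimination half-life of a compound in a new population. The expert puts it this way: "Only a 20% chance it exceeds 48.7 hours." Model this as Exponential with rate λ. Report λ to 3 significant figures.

P(T > 48.7) = e^(−λ·48.7) = 0.2, so λ = −ln(0.2)/48.7 = 0.033.

λ ≈ 0.033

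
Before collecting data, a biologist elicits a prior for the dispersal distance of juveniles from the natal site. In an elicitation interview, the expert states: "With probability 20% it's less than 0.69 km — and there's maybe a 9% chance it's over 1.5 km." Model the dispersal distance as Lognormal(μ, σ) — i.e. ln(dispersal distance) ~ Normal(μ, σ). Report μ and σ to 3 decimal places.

If T ~ Lognormal(μ,σ) then ln T ~ Normal(μ,σ), so the p-quantile of ln T is μ + z_p·σ.
ln(0.69) = -0.3711 and ln(1.5) = 0.4055; z_{0.2} = -0.8416, z_{0.91} = 1.341.
σ = (0.4055 − -0.3711)/(1.341 − (-0.8416)) = 0.356.
μ = -0.3711 − (-0.8416)·0.356 = -0.072.

μ ≈ -0.072, σ ≈ 0.356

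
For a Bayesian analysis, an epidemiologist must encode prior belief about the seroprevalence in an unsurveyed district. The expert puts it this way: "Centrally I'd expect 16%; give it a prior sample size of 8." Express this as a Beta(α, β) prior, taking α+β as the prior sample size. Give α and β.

α = 1.28, β = 6.72

Under the effective-sample-size interpretation, Beta(α, β) has prior mean α/(α+β) and prior sample size α+β.
So α+β = 8 and α/(α+β) = 0.16, giving α = 0.16·8 = 1.28 and β = 8 − 1.28 = 6.72.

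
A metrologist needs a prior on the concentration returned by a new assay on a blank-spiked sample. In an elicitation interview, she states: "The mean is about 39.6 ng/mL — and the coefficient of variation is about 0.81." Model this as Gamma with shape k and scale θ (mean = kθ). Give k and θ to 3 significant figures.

For Gamma(k, scale θ): mean = kθ, variance = kθ², so CV = 1/√k.
CV = 0.81, hence k = 1/CV² = 1.52.
Then θ = mean/k = 39.6/1.52 = 26.

k ≈ 1.52, θ ≈ 26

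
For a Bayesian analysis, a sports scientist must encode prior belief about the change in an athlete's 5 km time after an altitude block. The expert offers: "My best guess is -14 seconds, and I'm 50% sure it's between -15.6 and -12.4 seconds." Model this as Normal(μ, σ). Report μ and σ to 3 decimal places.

A symmetric 50% interval runs μ ± z·σ with z = 0.6745.
Half-width = 1.6, so σ = 1.6/0.6745 = 2.372.
μ is the stated best guess, -14.000.

μ = -14.000, σ = 2.372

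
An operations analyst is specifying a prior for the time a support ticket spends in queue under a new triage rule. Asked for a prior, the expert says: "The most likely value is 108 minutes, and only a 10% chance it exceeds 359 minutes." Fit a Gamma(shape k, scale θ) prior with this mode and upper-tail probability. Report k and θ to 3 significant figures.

k ≈ 2.3, θ ≈ 82.8

Gamma(k,θ) with k>1 has mode (k−1)θ, so θ = 108/(k−1).
Need P(X < 359) = 0.9 with θ tied to k this way. Start at k = 2, θ = 108: P(X<359) ≈ 0.844.
Too low — raise k to concentrate. Iterating converges to k ≈ 2.3.
Then θ = 108/(2.3−1) ≈ 82.8.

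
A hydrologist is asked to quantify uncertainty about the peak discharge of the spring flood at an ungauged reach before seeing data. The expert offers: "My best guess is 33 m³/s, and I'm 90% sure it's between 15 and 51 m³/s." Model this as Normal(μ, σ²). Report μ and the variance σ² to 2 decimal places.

μ = 33.00, σ² = 119.75

A symmetric 90% interval runs μ ± z·σ with z = 1.645.
Half-width = 18, so σ = 18/1.645 = 10.943 and σ² = 119.75.
μ is the stated best guess, 33.00.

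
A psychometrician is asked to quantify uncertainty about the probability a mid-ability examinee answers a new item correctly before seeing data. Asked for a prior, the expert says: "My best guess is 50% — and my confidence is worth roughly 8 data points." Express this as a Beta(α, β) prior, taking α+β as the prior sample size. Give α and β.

α = 4, β = 4

Under the effective-sample-size interpretation, Beta(α, β) has prior mean α/(α+β) and prior sample size α+β.
So α+β = 8 and α/(α+β) = 0.5, giving α = 0.5·8 = 4 and β = 8 − 4 = 4.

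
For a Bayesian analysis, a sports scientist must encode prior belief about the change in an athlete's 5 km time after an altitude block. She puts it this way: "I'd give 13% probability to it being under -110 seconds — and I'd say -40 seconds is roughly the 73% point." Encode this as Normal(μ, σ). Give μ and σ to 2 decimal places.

For Normal(μ,σ), the p-quantile is μ + z_p·σ. Here z_{0.13} = -1.126, z_{0.73} = 0.6128.
So -110 = μ − 1.126σ and -40 = μ + 0.6128σ.
Subtracting: σ = (-40 − -110)/(0.6128 − (-1.126)) = 40.25.
Then μ = -110 − (-1.126)·40.25 = -64.66.

μ = -64.66, σ = 40.25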